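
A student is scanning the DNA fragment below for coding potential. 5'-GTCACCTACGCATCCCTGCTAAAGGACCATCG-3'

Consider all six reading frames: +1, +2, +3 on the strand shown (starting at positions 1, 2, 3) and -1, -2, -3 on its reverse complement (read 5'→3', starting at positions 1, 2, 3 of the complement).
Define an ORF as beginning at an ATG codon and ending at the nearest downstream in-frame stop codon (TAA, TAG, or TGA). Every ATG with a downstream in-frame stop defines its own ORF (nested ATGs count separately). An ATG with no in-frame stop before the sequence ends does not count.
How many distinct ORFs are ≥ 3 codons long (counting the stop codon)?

2

Reverse complement (5'→3'): CGATGGTCCTTTAGCAGGGATGCGTAGGTGAC
Frame +1: GTC ACC TAC GCA TCC CTG CTA AAG GAC CAT — no ATG→stop ORF.
Frame +2: TCA CCT ACG CAT CCC TGC TAA AGG ACC ATC — no ATG→stop ORF.
Frame +3: CAC CTA CGC ATC CCT GCT AAA GGA CCA TCG — no ATG→stop ORF.
Frame -1: CGA TGG TCC TTT AGC AGG GAT GCG TAG GTG — no ATG→stop ORF.
Frame -2: GAT GGT CCT TTA GCA GGG ATG CGT AGG TGA — ATG at 20, stop TGA at 29 → 12 nt.
Frame -3: ATG GTC CTT TAG CAG GGA TGC GTA GGT GAC — ATG at 3, stop TAG at 12 → 12 nt.
ORFs ≥ 3 codons: frame -2 20–31 (4 codons), frame -3 3–14 (4 codons). Count = 2.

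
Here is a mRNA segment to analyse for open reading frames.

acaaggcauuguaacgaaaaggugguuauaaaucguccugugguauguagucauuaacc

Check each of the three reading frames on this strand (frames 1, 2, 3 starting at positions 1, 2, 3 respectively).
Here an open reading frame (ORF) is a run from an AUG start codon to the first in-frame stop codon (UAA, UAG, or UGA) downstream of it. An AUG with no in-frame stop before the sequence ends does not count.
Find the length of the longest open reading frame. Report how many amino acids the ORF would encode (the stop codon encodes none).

1

Frame 1: ACA AGG CAU UGU AAC GAA AAG GUG GUU AUA AAU CGU CCU GUG GUA UGU AGU CAU UAA — no AUG→stop ORF.
Frame 2: CAA GGC AUU GUA ACG AAA AGG UGG UUA UAA AUC GUC CUG UGG UAU GUA GUC AUU AAC — no AUG→stop ORF.
Frame 3: AAG GCA UUG UAA CGA AAA GGU GGU UAU AAA UCG UCC UGU GGU AUG UAG UCA UUA ACC — AUG at 45, stop UAG at 48 → 6 nt.
Longest: frame 3, positions 45–50, 6 nt = 2 codons = 1 aa. → 1 amino acids.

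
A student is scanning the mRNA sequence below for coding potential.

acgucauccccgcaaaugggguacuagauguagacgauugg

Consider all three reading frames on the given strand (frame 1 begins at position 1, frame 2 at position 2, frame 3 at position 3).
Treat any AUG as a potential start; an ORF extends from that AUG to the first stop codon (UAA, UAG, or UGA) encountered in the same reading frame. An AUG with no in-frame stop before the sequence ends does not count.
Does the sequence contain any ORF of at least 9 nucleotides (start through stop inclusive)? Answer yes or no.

yes

Frame 1: ACG UCA UCC CCG CAA AUG GGG UAC UAG AUG UAG ACG AUU — AUG at 16, stop UAG at 25 → 12 nt; AUG at 28, stop UAG at 31 → 6 nt.
Frame 2: CGU CAU CCC CGC AAA UGG GGU ACU AGA UGU AGA CGA UUG — no AUG→stop ORF.
Frame 3: GUC AUC CCC GCA AAU GGG GUA CUA GAU GUA GAC GAU UGG — no AUG→stop ORF.
Frame 1 has an ORF of 12 nucleotides (positions 16–27) ≥ 9, so yes.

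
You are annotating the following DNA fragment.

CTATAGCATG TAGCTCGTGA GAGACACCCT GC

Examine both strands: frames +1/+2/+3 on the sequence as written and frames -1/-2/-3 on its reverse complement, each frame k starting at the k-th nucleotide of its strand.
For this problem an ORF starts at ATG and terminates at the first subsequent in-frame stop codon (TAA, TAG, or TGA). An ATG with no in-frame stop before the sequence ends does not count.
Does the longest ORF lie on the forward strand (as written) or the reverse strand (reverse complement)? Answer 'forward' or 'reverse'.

reverse

Reverse complement (5'→3'): GCAGGGTGTCTCTCACGAGCTACATGCTATAG
Frame +1: CTA TAG CAT GTA GCT CGT GAG AGA CAC CCT — no ATG→stop ORF.
Frame +2: TAT AGC ATG TAG CTC GTG AGA GAC ACC CTG — ATG at 8, stop TAG at 11 → 6 nt.
Frame +3: ATA GCA TGT AGC TCG TGA GAG ACA CCC TGC — no ATG→stop ORF.
Frame -1: GCA GGG TGT CTC TCA CGA GCT ACA TGC TAT — no ATG→stop ORF.
Frame -2: CAG GGT GTC TCT CAC GAG CTA CAT GCT ATA — no ATG→stop ORF.
Frame -3: AGG GTG TCT CTC ACG AGC TAC ATG CTA TAG — ATG at 24, stop TAG at 30 → 9 nt.
Forward-strand max 6 nt; reverse-strand max 9 nt. The reverse strand has the longer ORF.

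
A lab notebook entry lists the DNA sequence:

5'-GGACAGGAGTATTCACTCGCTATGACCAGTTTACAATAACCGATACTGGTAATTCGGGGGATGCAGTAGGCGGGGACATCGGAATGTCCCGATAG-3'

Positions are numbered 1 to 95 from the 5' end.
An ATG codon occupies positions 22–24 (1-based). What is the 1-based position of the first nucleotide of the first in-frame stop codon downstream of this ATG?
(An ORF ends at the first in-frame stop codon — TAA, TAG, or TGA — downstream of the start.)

37

Codons from position 22: ATG (22–24), ACC (25–27), AGT (28–30), TTA (31–33), CAA (34–36), TAA (37–39).
TAA is a stop codon; it begins at position 37.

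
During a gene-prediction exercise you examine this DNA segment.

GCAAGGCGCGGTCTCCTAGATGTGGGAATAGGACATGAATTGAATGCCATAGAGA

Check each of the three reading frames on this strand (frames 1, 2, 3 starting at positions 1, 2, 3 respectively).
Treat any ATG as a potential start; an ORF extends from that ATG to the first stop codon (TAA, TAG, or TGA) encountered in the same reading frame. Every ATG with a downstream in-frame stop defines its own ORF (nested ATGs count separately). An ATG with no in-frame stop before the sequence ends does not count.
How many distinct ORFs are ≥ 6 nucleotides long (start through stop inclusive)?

Frame 1: GCA AGG CGC GGT CTC CTA GAT GTG GGA ATA GGA CAT GAA TTG AAT GCC ATA GAG — no ATG→stop ORF.
Frame 2: CAA GGC GCG GTC TCC TAG ATG TGG GAA TAG GAC ATG AAT TGA ATG CCA TAG AGA — ATG at 20, stop TAG at 29 → 12 nt; ATG at 35, stop TGA at 41 → 9 nt; ATG at 44, stop TAG at 50 → 9 nt.
Frame 3: AAG GCG CGG TCT CCT AGA TGT GGG AAT AGG ACA TGA ATT GAA TGC CAT AGA — no ATG→stop ORF.
ORFs ≥ 6 nucleotides: frame 2 20–31 (12 nucleotides), frame 2 35–43 (9 nucleotides), frame 2 44–52 (9 nucleotides). Count = 3.

3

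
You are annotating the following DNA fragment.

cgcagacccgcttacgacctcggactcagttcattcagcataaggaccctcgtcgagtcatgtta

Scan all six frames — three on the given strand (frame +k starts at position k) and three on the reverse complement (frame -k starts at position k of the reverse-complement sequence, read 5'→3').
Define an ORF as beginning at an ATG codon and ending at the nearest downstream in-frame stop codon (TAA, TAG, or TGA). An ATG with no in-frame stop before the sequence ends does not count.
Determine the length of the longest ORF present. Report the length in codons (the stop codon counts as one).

Reverse complement (5'→3'): TAACATGACTCGACGAGGGTCCTTATGCTGAATGAACTGAGTCCGAGGTCGTAAGCGGGTCTGCG
Frame +1: CGC AGA CCC GCT TAC GAC CTC GGA CTC AGT TCA TTC AGC ATA AGG ACC CTC GTC GAG TCA TGT — no ATG→stop ORF.
Frame +2: GCA GAC CCG CTT ACG ACC TCG GAC TCA GTT CAT TCA GCA TAA GGA CCC TCG TCG AGT CAT GTT — no ATG→stop ORF.
Frame +3: CAG ACC CGC TTA CGA CCT CGG ACT CAG TTC ATT CAG CAT AAG GAC CCT CGT CGA GTC ATG TTA — no ATG→stop ORF.
Frame -1: TAA CAT GAC TCG ACG AGG GTC CTT ATG CTG AAT GAA CTG AGT CCG AGG TCG TAA GCG GGT CTG — ATG at 25, stop TAA at 52 → 30 nt.
Frame -2: AAC ATG ACT CGA CGA GGG TCC TTA TGC TGA ATG AAC TGA GTC CGA GGT CGT AAG CGG GTC TGC — ATG at 5, stop TGA at 29 → 27 nt; ATG at 32, stop TGA at 38 → 9 nt.
Frame -3: ACA TGA CTC GAC GAG GGT CCT TAT GCT GAA TGA ACT GAG TCC GAG GTC GTA AGC GGG TCT GCG — no ATG→stop ORF.
Longest: frame -1, positions 25–54, 30 nt = 10 codons = 9 aa. → 10 codons.

10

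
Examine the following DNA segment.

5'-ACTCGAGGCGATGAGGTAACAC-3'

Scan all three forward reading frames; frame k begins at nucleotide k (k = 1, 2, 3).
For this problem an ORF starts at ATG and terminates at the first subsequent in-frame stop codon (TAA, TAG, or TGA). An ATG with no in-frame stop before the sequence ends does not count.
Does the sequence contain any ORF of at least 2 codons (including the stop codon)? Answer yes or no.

Frame 1: ACT CGA GGC GAT GAG GTA ACA — no ATG→stop ORF.
Frame 2: CTC GAG GCG ATG AGG TAA CAC — ATG at 11, stop TAA at 17 → 9 nt.
Frame 3: TCG AGG CGA TGA GGT AAC — no ATG→stop ORF.
Frame 2 has an ORF of 3 codons (positions 11–19) ≥ 2, so yes.

yes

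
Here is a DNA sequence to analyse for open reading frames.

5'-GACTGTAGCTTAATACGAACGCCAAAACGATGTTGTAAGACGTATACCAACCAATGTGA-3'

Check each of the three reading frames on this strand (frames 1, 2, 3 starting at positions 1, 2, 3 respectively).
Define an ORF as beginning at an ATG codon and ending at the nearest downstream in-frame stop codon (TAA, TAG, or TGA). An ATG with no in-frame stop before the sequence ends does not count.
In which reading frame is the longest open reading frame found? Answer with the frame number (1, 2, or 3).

3

Frame 1: GAC TGT AGC TTA ATA CGA ACG CCA AAA CGA TGT TGT AAG ACG TAT ACC AAC CAA TGT — no ATG→stop ORF.
Frame 2: ACT GTA GCT TAA TAC GAA CGC CAA AAC GAT GTT GTA AGA CGT ATA CCA ACC AAT GTG — no ATG→stop ORF.
Frame 3: CTG TAG CTT AAT ACG AAC GCC AAA ACG ATG TTG TAA GAC GTA TAC CAA CCA ATG TGA — ATG at 30, stop TAA at 36 → 9 nt; ATG at 54, stop TGA at 57 → 6 nt.
Longest ORF is 9 nt in frame 3 (positions 30–38).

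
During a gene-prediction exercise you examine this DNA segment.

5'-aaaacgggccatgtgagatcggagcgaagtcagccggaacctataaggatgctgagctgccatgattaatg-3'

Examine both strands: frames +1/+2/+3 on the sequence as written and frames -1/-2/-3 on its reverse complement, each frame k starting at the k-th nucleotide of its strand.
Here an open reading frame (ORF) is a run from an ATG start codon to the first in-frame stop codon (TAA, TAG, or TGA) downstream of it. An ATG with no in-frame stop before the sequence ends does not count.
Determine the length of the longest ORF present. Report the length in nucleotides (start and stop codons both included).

Reverse complement (5'→3'): CATTAATCATGGCAGCTCAGCATCCTTATAGGTTCCGGCTGACTTCGCTCCGATCTCACATGGCCCGTTTT
Frame +1: AAA ACG GGC CAT GTG AGA TCG GAG CGA AGT CAG CCG GAA CCT ATA AGG ATG CTG AGC TGC CAT GAT TAA — ATG at 49, stop TAA at 67 → 21 nt.
Frame +2: AAA CGG GCC ATG TGA GAT CGG AGC GAA GTC AGC CGG AAC CTA TAA GGA TGC TGA GCT GCC ATG ATT AAT — ATG at 11, stop TGA at 14 → 6 nt.
Frame +3: AAC GGG CCA TGT GAG ATC GGA GCG AAG TCA GCC GGA ACC TAT AAG GAT GCT GAG CTG CCA TGA TTA ATG — no ATG→stop ORF.
Frame -1: CAT TAA TCA TGG CAG CTC AGC ATC CTT ATA GGT TCC GGC TGA CTT CGC TCC GAT CTC ACA TGG CCC GTT — no ATG→stop ORF.
Frame -2: ATT AAT CAT GGC AGC TCA GCA TCC TTA TAG GTT CCG GCT GAC TTC GCT CCG ATC TCA CAT GGC CCG TTT — no ATG→stop ORF.
Frame -3: TTA ATC ATG GCA GCT CAG CAT CCT TAT AGG TTC CGG CTG ACT TCG CTC CGA TCT CAC ATG GCC CGT TTT — no ATG→stop ORF.
Longest: frame +1, positions 49–69, 21 nt = 7 codons = 6 aa. → 21 nucleotides.

21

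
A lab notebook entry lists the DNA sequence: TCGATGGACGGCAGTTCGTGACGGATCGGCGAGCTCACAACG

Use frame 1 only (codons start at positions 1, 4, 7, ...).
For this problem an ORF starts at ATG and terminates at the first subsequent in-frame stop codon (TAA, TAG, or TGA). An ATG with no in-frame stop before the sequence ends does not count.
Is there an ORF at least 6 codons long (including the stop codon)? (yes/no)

Frame 1: TCG ATG GAC GGC AGT TCG TGA CGG ATC GGC GAG CTC ACA ACG — ATG at 4, stop TGA at 19 → 18 nt.
Frame 1 has an ORF of 6 codons (positions 4–21) ≥ 6, so yes.

yes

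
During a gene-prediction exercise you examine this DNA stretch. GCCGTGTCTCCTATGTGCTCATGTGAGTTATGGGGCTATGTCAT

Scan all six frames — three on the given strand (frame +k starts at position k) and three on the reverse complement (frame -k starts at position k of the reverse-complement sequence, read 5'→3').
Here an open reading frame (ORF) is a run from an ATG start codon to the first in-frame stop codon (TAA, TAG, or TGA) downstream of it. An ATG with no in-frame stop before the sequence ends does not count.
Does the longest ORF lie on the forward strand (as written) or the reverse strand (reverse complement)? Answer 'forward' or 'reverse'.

Reverse complement (5'→3'): ATGACATAGCCCCATAACTCACATGAGCACATAGGAGACACGGC
Frame +1: GCC GTG TCT CCT ATG TGC TCA TGT GAG TTA TGG GGC TAT GTC — no ATG→stop ORF.
Frame +2: CCG TGT CTC CTA TGT GCT CAT GTG AGT TAT GGG GCT ATG TCA — no ATG→stop ORF.
Frame +3: CGT GTC TCC TAT GTG CTC ATG TGA GTT ATG GGG CTA TGT CAT — ATG at 21, stop TGA at 24 → 6 nt.
Frame -1: ATG ACA TAG CCC CAT AAC TCA CAT GAG CAC ATA GGA GAC ACG — ATG at 1, stop TAG at 7 → 9 nt.
Frame -2: TGA CAT AGC CCC ATA ACT CAC ATG AGC ACA TAG GAG ACA CGG — ATG at 23, stop TAG at 32 → 12 nt.
Frame -3: GAC ATA GCC CCA TAA CTC ACA TGA GCA CAT AGG AGA CAC GGC — no ATG→stop ORF.
Forward-strand max 6 nt; reverse-strand max 12 nt. The reverse strand has the longer ORF.

reverse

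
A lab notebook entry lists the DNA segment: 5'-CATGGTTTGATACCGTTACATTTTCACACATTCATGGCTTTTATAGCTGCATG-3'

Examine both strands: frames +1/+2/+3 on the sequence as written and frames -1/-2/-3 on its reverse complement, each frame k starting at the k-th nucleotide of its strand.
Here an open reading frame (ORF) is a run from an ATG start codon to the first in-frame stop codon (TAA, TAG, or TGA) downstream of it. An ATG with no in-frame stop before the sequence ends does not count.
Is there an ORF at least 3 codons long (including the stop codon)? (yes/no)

yes

Reverse complement (5'→3'): CATGCAGCTATAAAAGCCATGAATGTGTGAAAATGTAACGGTATCAAACCATG
Frame +1: CAT GGT TTG ATA CCG TTA CAT TTT CAC ACA TTC ATG GCT TTT ATA GCT GCA — no ATG→stop ORF.
Frame +2: ATG GTT TGA TAC CGT TAC ATT TTC ACA CAT TCA TGG CTT TTA TAG CTG CAT — ATG at 2, stop TGA at 8 → 9 nt.
Frame +3: TGG TTT GAT ACC GTT ACA TTT TCA CAC ATT CAT GGC TTT TAT AGC TGC ATG — no ATG→stop ORF.
Frame -1: CAT GCA GCT ATA AAA GCC ATG AAT GTG TGA AAA TGT AAC GGT ATC AAA CCA — ATG at 19, stop TGA at 28 → 12 nt.
Frame -2: ATG CAG CTA TAA AAG CCA TGA ATG TGT GAA AAT GTA ACG GTA TCA AAC CAT — ATG at 2, stop TAA at 11 → 12 nt.
Frame -3: TGC AGC TAT AAA AGC CAT GAA TGT GTG AAA ATG TAA CGG TAT CAA ACC ATG — ATG at 33, stop TAA at 36 → 6 nt.
Frame +2 has an ORF of 3 codons (positions 2–10) ≥ 3, so yes.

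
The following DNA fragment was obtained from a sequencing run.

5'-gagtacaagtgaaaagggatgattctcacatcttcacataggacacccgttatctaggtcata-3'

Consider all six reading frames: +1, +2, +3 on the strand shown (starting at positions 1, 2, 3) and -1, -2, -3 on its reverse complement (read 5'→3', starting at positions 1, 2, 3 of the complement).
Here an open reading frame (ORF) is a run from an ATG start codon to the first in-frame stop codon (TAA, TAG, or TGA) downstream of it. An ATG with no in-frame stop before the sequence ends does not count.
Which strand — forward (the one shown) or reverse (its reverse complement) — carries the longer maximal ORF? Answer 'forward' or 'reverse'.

forward

Reverse complement (5'→3'): TATGACCTAGATAACGGGTGTCCTATGTGAAGATGTGAGAATCATCCCTTTTCACTTGTACTC
Frame +1: GAG TAC AAG TGA AAA GGG ATG ATT CTC ACA TCT TCA CAT AGG ACA CCC GTT ATC TAG GTC ATA — ATG at 19, stop TAG at 55 → 39 nt.
Frame +2: AGT ACA AGT GAA AAG GGA TGA TTC TCA CAT CTT CAC ATA GGA CAC CCG TTA TCT AGG TCA — no ATG→stop ORF.
Frame +3: GTA CAA GTG AAA AGG GAT GAT TCT CAC ATC TTC ACA TAG GAC ACC CGT TAT CTA GGT CAT — no ATG→stop ORF.
Frame -1: TAT GAC CTA GAT AAC GGG TGT CCT ATG TGA AGA TGT GAG AAT CAT CCC TTT TCA CTT GTA CTC — ATG at 25, stop TGA at 28 → 6 nt.
Frame -2: ATG ACC TAG ATA ACG GGT GTC CTA TGT GAA GAT GTG AGA ATC ATC CCT TTT CAC TTG TAC — ATG at 2, stop TAG at 8 → 9 nt.
Frame -3: TGA CCT AGA TAA CGG GTG TCC TAT GTG AAG ATG TGA GAA TCA TCC CTT TTC ACT TGT ACT — ATG at 33, stop TGA at 36 → 6 nt.
Forward-strand max 39 nt; reverse-strand max 9 nt. The forward strand has the longer ORF.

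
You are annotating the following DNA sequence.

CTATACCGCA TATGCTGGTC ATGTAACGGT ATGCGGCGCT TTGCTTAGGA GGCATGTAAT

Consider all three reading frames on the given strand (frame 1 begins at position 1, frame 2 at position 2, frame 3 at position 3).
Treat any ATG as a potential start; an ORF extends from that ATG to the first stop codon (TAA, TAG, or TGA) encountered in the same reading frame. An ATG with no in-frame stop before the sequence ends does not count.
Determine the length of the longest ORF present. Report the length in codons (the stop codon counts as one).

6

Frame 1: CTA TAC CGC ATA TGC TGG TCA TGT AAC GGT ATG CGG CGC TTT GCT TAG GAG GCA TGT AAT — ATG at 31, stop TAG at 46 → 18 nt.
Frame 2: TAT ACC GCA TAT GCT GGT CAT GTA ACG GTA TGC GGC GCT TTG CTT AGG AGG CAT GTA — no ATG→stop ORF.
Frame 3: ATA CCG CAT ATG CTG GTC ATG TAA CGG TAT GCG GCG CTT TGC TTA GGA GGC ATG TAA — ATG at 12, stop TAA at 24 → 15 nt; ATG at 21, stop TAA at 24 → 6 nt; ATG at 54, stop TAA at 57 → 6 nt.
Longest: frame 1, positions 31–48, 18 nt = 6 codons = 5 aa. → 6 codons.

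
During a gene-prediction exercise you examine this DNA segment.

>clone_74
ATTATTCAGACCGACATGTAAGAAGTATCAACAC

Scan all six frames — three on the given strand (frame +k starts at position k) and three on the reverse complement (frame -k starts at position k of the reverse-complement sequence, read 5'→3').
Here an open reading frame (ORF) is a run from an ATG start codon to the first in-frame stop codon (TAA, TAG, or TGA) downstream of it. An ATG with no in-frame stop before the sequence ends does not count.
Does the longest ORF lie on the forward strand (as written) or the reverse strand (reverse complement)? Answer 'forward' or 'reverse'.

Reverse complement (5'→3'): GTGTTGATACTTCTTACATGTCGGTCTGAATAAT
Frame +1: ATT ATT CAG ACC GAC ATG TAA GAA GTA TCA ACA — ATG at 16, stop TAA at 19 → 6 nt.
Frame +2: TTA TTC AGA CCG ACA TGT AAG AAG TAT CAA CAC — no ATG→stop ORF.
Frame +3: TAT TCA GAC CGA CAT GTA AGA AGT ATC AAC — no ATG→stop ORF.
Frame -1: GTG TTG ATA CTT CTT ACA TGT CGG TCT GAA TAA — no ATG→stop ORF.
Frame -2: TGT TGA TAC TTC TTA CAT GTC GGT CTG AAT AAT — no ATG→stop ORF.
Frame -3: GTT GAT ACT TCT TAC ATG TCG GTC TGA ATA — ATG at 18, stop TGA at 27 → 12 nt.
Forward-strand max 6 nt; reverse-strand max 12 nt. The reverse strand has the longer ORF.

reverse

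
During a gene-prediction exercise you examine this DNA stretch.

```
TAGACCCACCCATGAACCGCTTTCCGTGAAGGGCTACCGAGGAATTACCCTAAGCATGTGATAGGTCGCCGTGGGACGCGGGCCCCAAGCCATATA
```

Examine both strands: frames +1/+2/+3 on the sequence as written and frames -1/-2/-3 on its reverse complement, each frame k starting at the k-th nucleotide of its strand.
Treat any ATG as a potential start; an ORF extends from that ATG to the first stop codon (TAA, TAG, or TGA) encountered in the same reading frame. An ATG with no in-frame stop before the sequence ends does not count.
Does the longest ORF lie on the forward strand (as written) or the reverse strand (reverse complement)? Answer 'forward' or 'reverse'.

Reverse complement (5'→3'): TATATGGCTTGGGGCCCGCGTCCCACGGCGACCTATCACATGCTTAGGGTAATTCCTCGGTAGCCCTTCACGGAAAGCGGTTCATGGGTGGGTCTA
Frame +1: TAG ACC CAC CCA TGA ACC GCT TTC CGT GAA GGG CTA CCG AGG AAT TAC CCT AAG CAT GTG ATA GGT CGC CGT GGG ACG CGG GCC CCA AGC CAT ATA — no ATG→stop ORF.
Frame +2: AGA CCC ACC CAT GAA CCG CTT TCC GTG AAG GGC TAC CGA GGA ATT ACC CTA AGC ATG TGA TAG GTC GCC GTG GGA CGC GGG CCC CAA GCC ATA — ATG at 56, stop TGA at 59 → 6 nt.
Frame +3: GAC CCA CCC ATG AAC CGC TTT CCG TGA AGG GCT ACC GAG GAA TTA CCC TAA GCA TGT GAT AGG TCG CCG TGG GAC GCG GGC CCC AAG CCA TAT — ATG at 12, stop TGA at 27 → 18 nt.
Frame -1: TAT ATG GCT TGG GGC CCG CGT CCC ACG GCG ACC TAT CAC ATG CTT AGG GTA ATT CCT CGG TAG CCC TTC ACG GAA AGC GGT TCA TGG GTG GGT CTA — ATG at 4, stop TAG at 61 → 60 nt; ATG at 40, stop TAG at 61 → 24 nt.
Frame -2: ATA TGG CTT GGG GCC CGC GTC CCA CGG CGA CCT ATC ACA TGC TTA GGG TAA TTC CTC GGT AGC CCT TCA CGG AAA GCG GTT CAT GGG TGG GTC — no ATG→stop ORF.
Frame -3: TAT GGC TTG GGG CCC GCG TCC CAC GGC GAC CTA TCA CAT GCT TAG GGT AAT TCC TCG GTA GCC CTT CAC GGA AAG CGG TTC ATG GGT GGG TCT — no ATG→stop ORF.
Forward-strand max 18 nt; reverse-strand max 60 nt. The reverse strand has the longer ORF.

reverse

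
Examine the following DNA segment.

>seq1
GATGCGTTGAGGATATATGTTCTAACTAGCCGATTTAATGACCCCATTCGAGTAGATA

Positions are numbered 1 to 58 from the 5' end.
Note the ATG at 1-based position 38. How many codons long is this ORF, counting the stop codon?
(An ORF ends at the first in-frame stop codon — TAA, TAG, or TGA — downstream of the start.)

6

Codons from position 38: ATG (38–40), ACC (41–43), CCA (44–46), TTC (47–49), GAG (50–52), TAG (53–55).
TAG is the first in-frame stop; that's 6 codons including the stop.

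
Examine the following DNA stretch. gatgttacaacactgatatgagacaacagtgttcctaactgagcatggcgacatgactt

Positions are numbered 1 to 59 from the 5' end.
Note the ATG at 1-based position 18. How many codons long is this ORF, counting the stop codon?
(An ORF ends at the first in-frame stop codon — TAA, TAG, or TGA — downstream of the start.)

Codons from position 18: ATG (18–20), AGA (21–23), CAA (24–26), CAG (27–29), TGT (30–32), TCC (33–35), TAA (36–38).
TAA is the first in-frame stop; that's 7 codons including the stop.

7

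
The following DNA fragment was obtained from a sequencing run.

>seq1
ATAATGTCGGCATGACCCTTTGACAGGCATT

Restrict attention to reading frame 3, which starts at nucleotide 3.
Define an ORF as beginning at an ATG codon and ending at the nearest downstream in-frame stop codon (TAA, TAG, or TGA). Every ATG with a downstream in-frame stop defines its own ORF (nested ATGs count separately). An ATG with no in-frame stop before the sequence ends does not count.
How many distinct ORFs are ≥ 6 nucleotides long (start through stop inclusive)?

1

Frame 3: AAT GTC GGC ATG ACC CTT TGA CAG GCA — ATG at 12, stop TGA at 21 → 12 nt.
ORFs ≥ 6 nucleotides: frame 3 12–23 (12 nucleotides). Count = 1.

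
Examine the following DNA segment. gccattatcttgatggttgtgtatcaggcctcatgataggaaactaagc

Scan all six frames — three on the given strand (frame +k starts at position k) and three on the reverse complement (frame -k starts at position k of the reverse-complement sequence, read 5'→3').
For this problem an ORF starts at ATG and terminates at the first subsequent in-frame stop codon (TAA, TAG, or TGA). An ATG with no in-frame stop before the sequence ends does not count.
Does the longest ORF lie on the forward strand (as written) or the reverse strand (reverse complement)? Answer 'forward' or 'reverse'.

reverse

Reverse complement (5'→3'): GCTTAGTTTCCTATCATGAGGCCTGATACACAACCATCAAGATAATGGC
Frame +1: GCC ATT ATC TTG ATG GTT GTG TAT CAG GCC TCA TGA TAG GAA ACT AAG — ATG at 13, stop TGA at 34 → 24 nt.
Frame +2: CCA TTA TCT TGA TGG TTG TGT ATC AGG CCT CAT GAT AGG AAA CTA AGC — no ATG→stop ORF.
Frame +3: CAT TAT CTT GAT GGT TGT GTA TCA GGC CTC ATG ATA GGA AAC TAA — ATG at 33, stop TAA at 45 → 15 nt.
Frame -1: GCT TAG TTT CCT ATC ATG AGG CCT GAT ACA CAA CCA TCA AGA TAA TGG — ATG at 16, stop TAA at 43 → 30 nt.
Frame -2: CTT AGT TTC CTA TCA TGA GGC CTG ATA CAC AAC CAT CAA GAT AAT GGC — no ATG→stop ORF.
Frame -3: TTA GTT TCC TAT CAT GAG GCC TGA TAC ACA ACC ATC AAG ATA ATG — no ATG→stop ORF.
Forward-strand max 24 nt; reverse-strand max 30 nt. The reverse strand has the longer ORF.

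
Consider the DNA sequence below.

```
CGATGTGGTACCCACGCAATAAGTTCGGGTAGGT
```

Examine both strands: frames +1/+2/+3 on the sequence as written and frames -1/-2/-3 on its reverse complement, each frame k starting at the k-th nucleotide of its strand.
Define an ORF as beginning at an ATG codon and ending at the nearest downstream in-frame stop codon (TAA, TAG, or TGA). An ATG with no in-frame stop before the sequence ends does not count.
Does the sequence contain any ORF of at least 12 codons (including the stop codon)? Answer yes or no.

Reverse complement (5'→3'): ACCTACCCGAACTTATTGCGTGGGTACCACATCG
Frame +1: CGA TGT GGT ACC CAC GCA ATA AGT TCG GGT AGG — no ATG→stop ORF.
Frame +2: GAT GTG GTA CCC ACG CAA TAA GTT CGG GTA GGT — no ATG→stop ORF.
Frame +3: ATG TGG TAC CCA CGC AAT AAG TTC GGG TAG — ATG at 3, stop TAG at 30 → 30 nt.
Frame -1: ACC TAC CCG AAC TTA TTG CGT GGG TAC CAC ATC — no ATG→stop ORF.
Frame -2: CCT ACC CGA ACT TAT TGC GTG GGT ACC ACA TCG — no ATG→stop ORF.
Frame -3: CTA CCC GAA CTT ATT GCG TGG GTA CCA CAT — no ATG→stop ORF.
Largest ORF found is 10 codons < 12, so no.

no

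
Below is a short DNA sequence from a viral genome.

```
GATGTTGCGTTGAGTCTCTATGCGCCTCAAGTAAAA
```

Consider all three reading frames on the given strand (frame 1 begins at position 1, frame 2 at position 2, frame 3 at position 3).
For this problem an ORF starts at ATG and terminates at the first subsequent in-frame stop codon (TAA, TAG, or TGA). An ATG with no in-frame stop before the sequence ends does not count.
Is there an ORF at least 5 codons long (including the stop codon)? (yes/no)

Frame 1: GAT GTT GCG TTG AGT CTC TAT GCG CCT CAA GTA AAA — no ATG→stop ORF.
Frame 2: ATG TTG CGT TGA GTC TCT ATG CGC CTC AAG TAA — ATG at 2, stop TGA at 11 → 12 nt; ATG at 20, stop TAA at 32 → 15 nt.
Frame 3: TGT TGC GTT GAG TCT CTA TGC GCC TCA AGT AAA — no ATG→stop ORF.
Frame 2 has an ORF of 5 codons (positions 20–34) ≥ 5, so yes.

yes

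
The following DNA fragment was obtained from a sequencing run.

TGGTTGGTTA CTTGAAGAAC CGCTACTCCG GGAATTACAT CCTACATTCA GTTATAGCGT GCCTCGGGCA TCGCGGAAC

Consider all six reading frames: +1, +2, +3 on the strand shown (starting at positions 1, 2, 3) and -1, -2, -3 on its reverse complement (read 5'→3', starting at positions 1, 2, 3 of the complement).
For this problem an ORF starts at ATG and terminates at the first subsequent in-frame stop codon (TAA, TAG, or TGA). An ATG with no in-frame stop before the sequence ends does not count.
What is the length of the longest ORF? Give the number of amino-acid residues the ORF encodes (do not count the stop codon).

7

Reverse complement (5'→3'): GTTCCGCGATGCCCGAGGCACGCTATAACTGAATGTAGGATGTAATTCCCGGAGTAGCGGTTCTTCAAGTAACCAACCA
Frame +1: TGG TTG GTT ACT TGA AGA ACC GCT ACT CCG GGA ATT ACA TCC TAC ATT CAG TTA TAG CGT GCC TCG GGC ATC GCG GAA — no ATG→stop ORF.
Frame +2: GGT TGG TTA CTT GAA GAA CCG CTA CTC CGG GAA TTA CAT CCT ACA TTC AGT TAT AGC GTG CCT CGG GCA TCG CGG AAC — no ATG→stop ORF.
Frame +3: GTT GGT TAC TTG AAG AAC CGC TAC TCC GGG AAT TAC ATC CTA CAT TCA GTT ATA GCG TGC CTC GGG CAT CGC GGA — no ATG→stop ORF.
Frame -1: GTT CCG CGA TGC CCG AGG CAC GCT ATA ACT GAA TGT AGG ATG TAA TTC CCG GAG TAG CGG TTC TTC AAG TAA CCA ACC — ATG at 40, stop TAA at 43 → 6 nt.
Frame -2: TTC CGC GAT GCC CGA GGC ACG CTA TAA CTG AAT GTA GGA TGT AAT TCC CGG AGT AGC GGT TCT TCA AGT AAC CAA CCA — no ATG→stop ORF.
Frame -3: TCC GCG ATG CCC GAG GCA CGC TAT AAC TGA ATG TAG GAT GTA ATT CCC GGA GTA GCG GTT CTT CAA GTA ACC AAC — ATG at 9, stop TGA at 30 → 24 nt; ATG at 33, stop TAG at 36 → 6 nt.
Longest: frame -3, positions 9–32, 24 nt = 8 codons = 7 aa. → 7 amino acids.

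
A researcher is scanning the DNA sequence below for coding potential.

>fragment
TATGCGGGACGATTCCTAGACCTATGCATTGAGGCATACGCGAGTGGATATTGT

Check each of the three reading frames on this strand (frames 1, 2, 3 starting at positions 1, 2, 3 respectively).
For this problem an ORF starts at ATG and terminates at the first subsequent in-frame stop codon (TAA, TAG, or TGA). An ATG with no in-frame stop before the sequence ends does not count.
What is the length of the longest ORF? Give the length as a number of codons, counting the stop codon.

Frame 1: TAT GCG GGA CGA TTC CTA GAC CTA TGC ATT GAG GCA TAC GCG AGT GGA TAT TGT — no ATG→stop ORF.
Frame 2: ATG CGG GAC GAT TCC TAG ACC TAT GCA TTG AGG CAT ACG CGA GTG GAT ATT — ATG at 2, stop TAG at 17 → 18 nt.
Frame 3: TGC GGG ACG ATT CCT AGA CCT ATG CAT TGA GGC ATA CGC GAG TGG ATA TTG — ATG at 24, stop TGA at 30 → 9 nt.
Longest: frame 2, positions 2–19, 18 nt = 6 codons = 5 aa. → 6 codons.

6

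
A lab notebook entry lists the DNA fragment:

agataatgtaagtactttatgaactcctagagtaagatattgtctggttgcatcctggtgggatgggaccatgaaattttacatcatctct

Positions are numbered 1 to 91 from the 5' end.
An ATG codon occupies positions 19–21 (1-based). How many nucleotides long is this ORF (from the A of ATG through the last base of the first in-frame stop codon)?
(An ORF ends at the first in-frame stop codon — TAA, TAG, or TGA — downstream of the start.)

12

Codons from position 19: ATG (19–21), AAC (22–24), TCC (25–27), TAG (28–30).
TAG is the first in-frame stop; ORF spans 19–30, 12 nucleotides.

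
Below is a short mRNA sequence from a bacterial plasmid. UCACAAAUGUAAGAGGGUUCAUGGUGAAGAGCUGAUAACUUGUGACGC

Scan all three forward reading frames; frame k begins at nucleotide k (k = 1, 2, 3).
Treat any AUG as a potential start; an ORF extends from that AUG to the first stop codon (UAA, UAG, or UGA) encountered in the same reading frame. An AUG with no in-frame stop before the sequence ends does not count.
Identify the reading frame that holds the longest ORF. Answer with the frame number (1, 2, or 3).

Frame 1: UCA CAA AUG UAA GAG GGU UCA UGG UGA AGA GCU GAU AAC UUG UGA CGC — AUG at 7, stop UAA at 10 → 6 nt.
Frame 2: CAC AAA UGU AAG AGG GUU CAU GGU GAA GAG CUG AUA ACU UGU GAC — no AUG→stop ORF.
Frame 3: ACA AAU GUA AGA GGG UUC AUG GUG AAG AGC UGA UAA CUU GUG ACG — AUG at 21, stop UGA at 33 → 15 nt.
Longest ORF is 15 nt in frame 3 (positions 21–35).

3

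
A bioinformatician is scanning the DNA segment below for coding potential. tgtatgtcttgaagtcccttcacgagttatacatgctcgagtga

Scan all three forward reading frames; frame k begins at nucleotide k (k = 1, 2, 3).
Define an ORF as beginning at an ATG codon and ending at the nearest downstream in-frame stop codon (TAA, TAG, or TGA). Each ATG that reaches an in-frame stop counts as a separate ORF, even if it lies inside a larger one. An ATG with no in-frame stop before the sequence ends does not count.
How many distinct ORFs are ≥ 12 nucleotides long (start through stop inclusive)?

Frame 1: TGT ATG TCT TGA AGT CCC TTC ACG AGT TAT ACA TGC TCG AGT — ATG at 4, stop TGA at 10 → 9 nt.
Frame 2: GTA TGT CTT GAA GTC CCT TCA CGA GTT ATA CAT GCT CGA GTG — no ATG→stop ORF.
Frame 3: TAT GTC TTG AAG TCC CTT CAC GAG TTA TAC ATG CTC GAG TGA — ATG at 33, stop TGA at 42 → 12 nt.
ORFs ≥ 12 nucleotides: frame 3 33–44 (12 nucleotides). Count = 1.

1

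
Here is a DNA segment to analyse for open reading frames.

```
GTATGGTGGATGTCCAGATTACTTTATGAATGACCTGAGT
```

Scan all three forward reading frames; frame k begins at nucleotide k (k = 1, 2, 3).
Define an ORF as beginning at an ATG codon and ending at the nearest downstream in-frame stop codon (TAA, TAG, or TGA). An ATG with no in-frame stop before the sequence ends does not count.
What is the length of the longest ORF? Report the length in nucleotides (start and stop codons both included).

Frame 1: GTA TGG TGG ATG TCC AGA TTA CTT TAT GAA TGA CCT GAG — ATG at 10, stop TGA at 31 → 24 nt.
Frame 2: TAT GGT GGA TGT CCA GAT TAC TTT ATG AAT GAC CTG AGT — no ATG→stop ORF.
Frame 3: ATG GTG GAT GTC CAG ATT ACT TTA TGA ATG ACC TGA — ATG at 3, stop TGA at 27 → 27 nt; ATG at 30, stop TGA at 36 → 9 nt.
Longest: frame 3, positions 3–29, 27 nt = 9 codons = 8 aa. → 27 nucleotides.

27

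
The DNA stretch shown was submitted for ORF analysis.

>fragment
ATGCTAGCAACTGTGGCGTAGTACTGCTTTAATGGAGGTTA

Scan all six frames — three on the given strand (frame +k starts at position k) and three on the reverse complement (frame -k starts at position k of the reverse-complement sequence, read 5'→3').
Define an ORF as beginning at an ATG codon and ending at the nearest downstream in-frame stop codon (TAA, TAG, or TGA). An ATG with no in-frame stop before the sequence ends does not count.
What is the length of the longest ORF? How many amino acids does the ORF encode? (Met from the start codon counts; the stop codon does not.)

Reverse complement (5'→3'): TAACCTCCATTAAAGCAGTACTACGCCACAGTTGCTAGCAT
Frame +1: ATG CTA GCA ACT GTG GCG TAG TAC TGC TTT AAT GGA GGT — ATG at 1, stop TAG at 19 → 21 nt.
Frame +2: TGC TAG CAA CTG TGG CGT AGT ACT GCT TTA ATG GAG GTT — no ATG→stop ORF.
Frame +3: GCT AGC AAC TGT GGC GTA GTA CTG CTT TAA TGG AGG TTA — no ATG→stop ORF.
Frame -1: TAA CCT CCA TTA AAG CAG TAC TAC GCC ACA GTT GCT AGC — no ATG→stop ORF.
Frame -2: AAC CTC CAT TAA AGC AGT ACT ACG CCA CAG TTG CTA GCA — no ATG→stop ORF.
Frame -3: ACC TCC ATT AAA GCA GTA CTA CGC CAC AGT TGC TAG CAT — no ATG→stop ORF.
Longest: frame +1, positions 1–21, 21 nt = 7 codons = 6 aa. → 6 amino acids.

6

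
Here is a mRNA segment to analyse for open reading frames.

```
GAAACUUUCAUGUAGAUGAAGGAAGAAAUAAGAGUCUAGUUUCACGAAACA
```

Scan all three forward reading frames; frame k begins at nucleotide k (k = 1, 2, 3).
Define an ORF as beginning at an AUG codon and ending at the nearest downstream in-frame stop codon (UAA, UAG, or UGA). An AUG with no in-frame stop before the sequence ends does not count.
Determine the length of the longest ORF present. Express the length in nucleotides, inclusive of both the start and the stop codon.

Frame 1: GAA ACU UUC AUG UAG AUG AAG GAA GAA AUA AGA GUC UAG UUU CAC GAA ACA — AUG at 10, stop UAG at 13 → 6 nt; AUG at 16, stop UAG at 37 → 24 nt.
Frame 2: AAA CUU UCA UGU AGA UGA AGG AAG AAA UAA GAG UCU AGU UUC ACG AAA — no AUG→stop ORF.
Frame 3: AAC UUU CAU GUA GAU GAA GGA AGA AAU AAG AGU CUA GUU UCA CGA AAC — no AUG→stop ORF.
Longest: frame 1, positions 16–39, 24 nt = 8 codons = 7 aa. → 24 nucleotides.

24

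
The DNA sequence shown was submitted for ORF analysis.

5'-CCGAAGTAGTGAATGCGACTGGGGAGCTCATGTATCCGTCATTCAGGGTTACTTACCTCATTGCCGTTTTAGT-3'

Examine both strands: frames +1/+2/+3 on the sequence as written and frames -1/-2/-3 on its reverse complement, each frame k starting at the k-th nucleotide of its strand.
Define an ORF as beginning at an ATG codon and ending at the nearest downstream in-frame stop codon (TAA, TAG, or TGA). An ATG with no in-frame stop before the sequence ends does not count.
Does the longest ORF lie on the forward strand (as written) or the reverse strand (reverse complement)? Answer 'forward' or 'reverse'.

forward

Reverse complement (5'→3'): ACTAAAACGGCAATGAGGTAAGTAACCCTGAATGACGGATACATGAGCTCCCCAGTCGCATTCACTACTTCGG
Frame +1: CCG AAG TAG TGA ATG CGA CTG GGG AGC TCA TGT ATC CGT CAT TCA GGG TTA CTT ACC TCA TTG CCG TTT TAG — ATG at 13, stop TAG at 70 → 60 nt.
Frame +2: CGA AGT AGT GAA TGC GAC TGG GGA GCT CAT GTA TCC GTC ATT CAG GGT TAC TTA CCT CAT TGC CGT TTT AGT — no ATG→stop ORF.
Frame +3: GAA GTA GTG AAT GCG ACT GGG GAG CTC ATG TAT CCG TCA TTC AGG GTT ACT TAC CTC ATT GCC GTT TTA — no ATG→stop ORF.
Frame -1: ACT AAA ACG GCA ATG AGG TAA GTA ACC CTG AAT GAC GGA TAC ATG AGC TCC CCA GTC GCA TTC ACT ACT TCG — ATG at 13, stop TAA at 19 → 9 nt.
Frame -2: CTA AAA CGG CAA TGA GGT AAG TAA CCC TGA ATG ACG GAT ACA TGA GCT CCC CAG TCG CAT TCA CTA CTT CGG — ATG at 32, stop TGA at 44 → 15 nt.
Frame -3: TAA AAC GGC AAT GAG GTA AGT AAC CCT GAA TGA CGG ATA CAT GAG CTC CCC AGT CGC ATT CAC TAC TTC — no ATG→stop ORF.
Forward-strand max 60 nt; reverse-strand max 15 nt. The forward strand has the longer ORF.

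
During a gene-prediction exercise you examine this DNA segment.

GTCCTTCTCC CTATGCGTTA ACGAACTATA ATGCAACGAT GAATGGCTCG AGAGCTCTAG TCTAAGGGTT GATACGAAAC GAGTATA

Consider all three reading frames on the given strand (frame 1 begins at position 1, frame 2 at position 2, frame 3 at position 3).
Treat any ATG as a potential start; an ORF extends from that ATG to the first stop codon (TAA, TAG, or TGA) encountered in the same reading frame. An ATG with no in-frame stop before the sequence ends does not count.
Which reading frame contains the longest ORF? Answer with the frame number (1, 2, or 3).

Frame 1: GTC CTT CTC CCT ATG CGT TAA CGA ACT ATA ATG CAA CGA TGA ATG GCT CGA GAG CTC TAG TCT AAG GGT TGA TAC GAA ACG AGT ATA — ATG at 13, stop TAA at 19 → 9 nt; ATG at 31, stop TGA at 40 → 12 nt; ATG at 43, stop TAG at 58 → 18 nt.
Frame 2: TCC TTC TCC CTA TGC GTT AAC GAA CTA TAA TGC AAC GAT GAA TGG CTC GAG AGC TCT AGT CTA AGG GTT GAT ACG AAA CGA GTA — no ATG→stop ORF.
Frame 3: CCT TCT CCC TAT GCG TTA ACG AAC TAT AAT GCA ACG ATG AAT GGC TCG AGA GCT CTA GTC TAA GGG TTG ATA CGA AAC GAG TAT — ATG at 39, stop TAA at 63 → 27 nt.
Longest ORF is 27 nt in frame 3 (positions 39–65).

3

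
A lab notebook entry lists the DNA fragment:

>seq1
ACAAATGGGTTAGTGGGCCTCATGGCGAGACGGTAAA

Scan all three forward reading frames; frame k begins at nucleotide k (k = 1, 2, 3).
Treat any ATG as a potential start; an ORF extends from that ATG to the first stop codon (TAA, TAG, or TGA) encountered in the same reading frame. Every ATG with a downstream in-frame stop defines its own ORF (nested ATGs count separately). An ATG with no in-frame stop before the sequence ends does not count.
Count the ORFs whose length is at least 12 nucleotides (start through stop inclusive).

Frame 1: ACA AAT GGG TTA GTG GGC CTC ATG GCG AGA CGG TAA — ATG at 22, stop TAA at 34 → 15 nt.
Frame 2: CAA ATG GGT TAG TGG GCC TCA TGG CGA GAC GGT AAA — ATG at 5, stop TAG at 11 → 9 nt.
Frame 3: AAA TGG GTT AGT GGG CCT CAT GGC GAG ACG GTA — no ATG→stop ORF.
ORFs ≥ 12 nucleotides: frame 1 22–36 (15 nucleotides). Count = 1.

1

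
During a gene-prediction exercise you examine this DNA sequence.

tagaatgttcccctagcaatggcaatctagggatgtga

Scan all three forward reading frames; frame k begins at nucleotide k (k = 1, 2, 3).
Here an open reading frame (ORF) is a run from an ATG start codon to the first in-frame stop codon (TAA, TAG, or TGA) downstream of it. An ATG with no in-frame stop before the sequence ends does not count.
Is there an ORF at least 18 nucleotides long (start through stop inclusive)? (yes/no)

no

Frame 1: TAG AAT GTT CCC CTA GCA ATG GCA ATC TAG GGA TGT — ATG at 19, stop TAG at 28 → 12 nt.
Frame 2: AGA ATG TTC CCC TAG CAA TGG CAA TCT AGG GAT GTG — ATG at 5, stop TAG at 14 → 12 nt.
Frame 3: GAA TGT TCC CCT AGC AAT GGC AAT CTA GGG ATG TGA — ATG at 33, stop TGA at 36 → 6 nt.
Largest ORF found is 12 nucleotides < 18, so no.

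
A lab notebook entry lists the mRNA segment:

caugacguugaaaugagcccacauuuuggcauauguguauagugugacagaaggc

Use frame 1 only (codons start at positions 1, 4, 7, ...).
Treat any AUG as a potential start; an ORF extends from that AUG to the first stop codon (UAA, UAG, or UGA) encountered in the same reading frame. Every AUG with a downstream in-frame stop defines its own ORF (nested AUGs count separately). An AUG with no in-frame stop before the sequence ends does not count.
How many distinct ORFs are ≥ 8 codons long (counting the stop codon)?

1

Frame 1: CAU GAC GUU GAA AUG AGC CCA CAU UUU GGC AUA UGU GUA UAG UGU GAC AGA AGG — AUG at 13, stop UAG at 40 → 30 nt.
ORFs ≥ 8 codons: frame 1 13–42 (10 codons). Count = 1.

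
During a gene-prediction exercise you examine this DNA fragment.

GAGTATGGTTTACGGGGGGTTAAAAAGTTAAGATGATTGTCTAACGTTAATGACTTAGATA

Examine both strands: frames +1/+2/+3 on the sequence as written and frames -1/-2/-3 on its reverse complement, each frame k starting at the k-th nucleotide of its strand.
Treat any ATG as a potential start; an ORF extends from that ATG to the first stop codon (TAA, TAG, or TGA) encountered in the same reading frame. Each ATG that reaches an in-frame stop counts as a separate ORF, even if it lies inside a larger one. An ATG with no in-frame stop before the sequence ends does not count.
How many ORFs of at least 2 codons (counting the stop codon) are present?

3

Reverse complement (5'→3'): TATCTAAGTCATTAACGTTAGACAATCATCTTAACTTTTTAACCCCCCGTAAACCATACTC
Frame +1: GAG TAT GGT TTA CGG GGG GTT AAA AAG TTA AGA TGA TTG TCT AAC GTT AAT GAC TTA GAT — no ATG→stop ORF.
Frame +2: AGT ATG GTT TAC GGG GGG TTA AAA AGT TAA GAT GAT TGT CTA ACG TTA ATG ACT TAG ATA — ATG at 5, stop TAA at 29 → 27 nt; ATG at 50, stop TAG at 56 → 9 nt.
Frame +3: GTA TGG TTT ACG GGG GGT TAA AAA GTT AAG ATG ATT GTC TAA CGT TAA TGA CTT AGA — ATG at 33, stop TAA at 42 → 12 nt.
Frame -1: TAT CTA AGT CAT TAA CGT TAG ACA ATC ATC TTA ACT TTT TAA CCC CCC GTA AAC CAT ACT — no ATG→stop ORF.
Frame -2: ATC TAA GTC ATT AAC GTT AGA CAA TCA TCT TAA CTT TTT AAC CCC CCG TAA ACC ATA CTC — no ATG→stop ORF.
Frame -3: TCT AAG TCA TTA ACG TTA GAC AAT CAT CTT AAC TTT TTA ACC CCC CGT AAA CCA TAC — no ATG→stop ORF.
ORFs ≥ 2 codons: frame +2 5–31 (9 codons), frame +2 50–58 (3 codons), frame +3 33–44 (4 codons). Count = 3.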